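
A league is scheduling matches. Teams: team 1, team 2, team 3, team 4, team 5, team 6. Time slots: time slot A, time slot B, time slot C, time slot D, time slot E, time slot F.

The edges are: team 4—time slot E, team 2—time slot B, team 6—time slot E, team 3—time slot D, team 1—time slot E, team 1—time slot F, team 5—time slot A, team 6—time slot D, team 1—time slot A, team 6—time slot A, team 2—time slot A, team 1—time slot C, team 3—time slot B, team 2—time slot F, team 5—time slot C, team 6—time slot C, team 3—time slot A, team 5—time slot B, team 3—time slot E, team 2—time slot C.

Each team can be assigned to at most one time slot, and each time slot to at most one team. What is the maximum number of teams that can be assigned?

6

One maximum matching: team 1–time slot F, team 2–time slot C, team 3–time slot B, team 4–time slot E, team 5–time slot A, team 6–time slot D.
All 6 teams are matched, so no larger matching exists.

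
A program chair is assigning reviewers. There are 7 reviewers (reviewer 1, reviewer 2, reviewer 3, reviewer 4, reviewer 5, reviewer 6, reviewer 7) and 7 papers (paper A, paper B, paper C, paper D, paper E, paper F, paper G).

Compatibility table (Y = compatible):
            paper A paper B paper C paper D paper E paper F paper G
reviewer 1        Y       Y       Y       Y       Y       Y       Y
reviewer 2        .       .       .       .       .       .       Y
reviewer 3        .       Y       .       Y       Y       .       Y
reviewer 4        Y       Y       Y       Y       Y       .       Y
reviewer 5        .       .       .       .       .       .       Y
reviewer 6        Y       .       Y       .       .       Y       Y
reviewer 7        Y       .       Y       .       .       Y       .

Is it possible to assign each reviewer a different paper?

No

The set {reviewer 2, reviewer 5} has only 1 neighbour ({paper G}), so by Hall's theorem at most 6 of the 7 reviewers can be matched.
Hence no matching covers every reviewer.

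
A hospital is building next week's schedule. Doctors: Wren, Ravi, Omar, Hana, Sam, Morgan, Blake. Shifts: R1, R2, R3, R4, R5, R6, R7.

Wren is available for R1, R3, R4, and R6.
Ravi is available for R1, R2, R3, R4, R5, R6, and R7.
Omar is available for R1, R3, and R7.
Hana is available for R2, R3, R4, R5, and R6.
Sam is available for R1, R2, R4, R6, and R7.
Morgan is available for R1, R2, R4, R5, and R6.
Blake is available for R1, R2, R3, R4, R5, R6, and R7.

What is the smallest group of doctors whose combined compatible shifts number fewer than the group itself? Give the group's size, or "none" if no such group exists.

none

A matching saturating every doctor exists, for instance Wren→R1, Ravi→R5, Omar→R7, Hana→R3, Sam→R4, Morgan→R2, Blake→R6.
By Hall's marriage theorem, this means |N(S)| ≥ |S| for every subset S, so no violating subset exists.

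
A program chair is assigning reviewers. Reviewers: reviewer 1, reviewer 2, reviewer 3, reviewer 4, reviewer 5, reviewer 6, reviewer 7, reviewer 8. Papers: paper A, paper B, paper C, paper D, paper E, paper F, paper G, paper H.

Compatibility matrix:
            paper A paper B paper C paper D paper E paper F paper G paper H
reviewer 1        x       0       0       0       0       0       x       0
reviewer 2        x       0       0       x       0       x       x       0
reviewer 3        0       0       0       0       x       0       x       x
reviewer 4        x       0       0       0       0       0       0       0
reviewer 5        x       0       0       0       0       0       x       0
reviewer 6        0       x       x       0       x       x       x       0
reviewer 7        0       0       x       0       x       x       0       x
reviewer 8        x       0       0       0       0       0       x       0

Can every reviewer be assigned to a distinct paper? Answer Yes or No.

No

The set {reviewer 1, reviewer 4, reviewer 5, reviewer 8} has only 2 neighbours ({paper A, paper G}), so by Hall's theorem at most 6 of the 8 reviewers can be matched.
Hence no matching covers every reviewer.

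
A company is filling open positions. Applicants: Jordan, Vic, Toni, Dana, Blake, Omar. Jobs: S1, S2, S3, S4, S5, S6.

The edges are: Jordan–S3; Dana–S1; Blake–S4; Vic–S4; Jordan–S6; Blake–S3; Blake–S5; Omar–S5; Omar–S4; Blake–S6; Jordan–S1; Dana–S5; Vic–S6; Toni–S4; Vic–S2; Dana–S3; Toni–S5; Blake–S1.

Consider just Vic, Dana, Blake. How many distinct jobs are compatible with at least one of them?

The union of neighbours of {Vic, Dana, Blake} is {S1, S2, S3, S4, S5, S6}, which has 6 elements.
Since |N(S)| = 6 ≥ |S| = 3, Hall's condition holds for this subset.

6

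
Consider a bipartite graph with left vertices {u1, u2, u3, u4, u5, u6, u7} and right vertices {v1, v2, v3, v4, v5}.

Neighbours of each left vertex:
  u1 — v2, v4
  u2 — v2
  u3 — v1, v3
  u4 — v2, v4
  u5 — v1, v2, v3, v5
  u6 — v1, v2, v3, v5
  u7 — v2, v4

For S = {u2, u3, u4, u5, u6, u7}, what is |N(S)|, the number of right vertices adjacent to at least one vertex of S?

The union of neighbours of {u2, u3, u4, u5, u6, u7} is {v1, v2, v3, v4, v5}, which has 5 elements.
Since |N(S)| = 5 < |S| = 6, Hall's condition fails for this subset.

5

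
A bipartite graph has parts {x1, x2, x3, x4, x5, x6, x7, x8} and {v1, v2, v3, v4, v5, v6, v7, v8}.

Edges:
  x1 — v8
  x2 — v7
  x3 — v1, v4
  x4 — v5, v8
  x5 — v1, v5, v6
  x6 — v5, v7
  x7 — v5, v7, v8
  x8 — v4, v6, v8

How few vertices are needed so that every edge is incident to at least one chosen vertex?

6

A maximum matching has 6 edges (e.g. x1–v8, x2–v7, x3–v4, x4–v5, x5–v1, x8–v6).
By König's theorem the minimum vertex cover has the same size. One such cover is {x3, x5, x8, v5, v7, v8}.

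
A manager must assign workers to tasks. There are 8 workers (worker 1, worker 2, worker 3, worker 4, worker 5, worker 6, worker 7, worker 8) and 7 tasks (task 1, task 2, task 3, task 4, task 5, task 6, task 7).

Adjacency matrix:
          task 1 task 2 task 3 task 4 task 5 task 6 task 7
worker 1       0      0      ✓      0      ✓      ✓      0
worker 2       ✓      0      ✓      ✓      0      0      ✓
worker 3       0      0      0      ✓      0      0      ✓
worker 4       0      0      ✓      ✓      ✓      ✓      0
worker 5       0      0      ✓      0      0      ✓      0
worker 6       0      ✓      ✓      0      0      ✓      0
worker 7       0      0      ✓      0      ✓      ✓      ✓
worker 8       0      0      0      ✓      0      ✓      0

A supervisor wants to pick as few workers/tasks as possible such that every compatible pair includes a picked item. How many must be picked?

{worker 2, worker 6, task 3, task 4, task 5, task 6, task 7} is a vertex cover of size 7: every edge has an endpoint in this set.
No smaller cover exists because worker 1–task 3, worker 2–task 1, worker 3–task 4, worker 4–task 5, worker 5–task 6, worker 6–task 2, worker 7–task 7 is a matching of size 7, and a cover must include an endpoint of each of these disjoint edges (König's theorem).

7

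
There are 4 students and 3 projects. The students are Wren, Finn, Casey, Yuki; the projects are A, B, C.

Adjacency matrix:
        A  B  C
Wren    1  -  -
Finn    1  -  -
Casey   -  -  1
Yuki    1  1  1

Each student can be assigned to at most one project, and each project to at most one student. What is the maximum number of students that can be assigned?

3

For example, pair Wren–A, Casey–C, Yuki–B.
The set {Wren, Finn} has only 1 neighbour ({A}), so by Hall's theorem at most 3 of the 4 students can be matched.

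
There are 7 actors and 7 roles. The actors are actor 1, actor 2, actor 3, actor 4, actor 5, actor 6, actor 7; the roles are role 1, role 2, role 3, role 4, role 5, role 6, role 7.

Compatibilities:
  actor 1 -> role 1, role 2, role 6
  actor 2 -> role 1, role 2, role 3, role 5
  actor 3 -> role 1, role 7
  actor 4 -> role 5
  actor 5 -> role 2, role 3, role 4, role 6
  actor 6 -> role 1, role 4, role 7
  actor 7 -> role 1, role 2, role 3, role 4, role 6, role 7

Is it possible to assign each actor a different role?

Yes

One maximum matching: actor 1→role 6, actor 2→role 3, actor 3→role 1, actor 4→role 5, actor 5→role 2, actor 6→role 4, actor 7→role 7.
All 7 actors are covered.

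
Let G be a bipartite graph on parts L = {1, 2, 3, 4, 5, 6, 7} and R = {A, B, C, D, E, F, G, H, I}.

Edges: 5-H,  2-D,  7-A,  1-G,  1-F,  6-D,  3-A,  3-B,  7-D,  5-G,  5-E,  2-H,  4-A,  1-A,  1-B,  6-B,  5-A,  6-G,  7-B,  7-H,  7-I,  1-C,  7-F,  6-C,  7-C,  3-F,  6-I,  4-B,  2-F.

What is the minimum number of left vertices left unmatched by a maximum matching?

One maximum matching: 1-G, 2-H, 3-F, 4-B, 5-E, 6-D, 7-A.
This saturates every left vertex, so 7 is the maximum.
That matches 7 of the 7, leaving 0 unmatched; no matching can do better.

0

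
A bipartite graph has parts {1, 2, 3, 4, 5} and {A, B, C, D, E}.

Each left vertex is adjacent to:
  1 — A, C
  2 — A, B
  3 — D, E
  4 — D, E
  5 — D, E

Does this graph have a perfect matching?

The set {3, 4, 5} has only 2 neighbours ({D, E}), so by Hall's theorem at most 4 of the 5 left vertices can be matched.
Hence no matching covers every left vertex.

No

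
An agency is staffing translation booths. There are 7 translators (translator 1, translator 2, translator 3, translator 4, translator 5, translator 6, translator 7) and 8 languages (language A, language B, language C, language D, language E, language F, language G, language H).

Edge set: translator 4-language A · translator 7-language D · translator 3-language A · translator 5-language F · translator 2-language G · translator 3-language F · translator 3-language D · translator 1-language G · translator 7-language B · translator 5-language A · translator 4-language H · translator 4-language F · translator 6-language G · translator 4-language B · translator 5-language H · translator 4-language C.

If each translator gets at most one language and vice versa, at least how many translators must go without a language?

2

A valid assignment of size 5: translator 1–language G, translator 3–language D, translator 4–language F, translator 5–language A, translator 7–language B.
The set {translator 1, translator 2, translator 6} has only 1 neighbour ({language G}), so by Hall's theorem at most 5 of the 7 translators can be matched.
That matches 5 of the 7, leaving 2 unmatched; no matching can do better.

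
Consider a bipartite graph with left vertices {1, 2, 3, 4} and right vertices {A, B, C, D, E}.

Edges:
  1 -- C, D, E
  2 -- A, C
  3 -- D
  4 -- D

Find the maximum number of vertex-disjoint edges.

One maximum matching: 1-E, 2-C, 3-D.
The set {3, 4} has only 1 neighbour ({D}), so by Hall's theorem at most 3 of the 4 left vertices can be matched.

3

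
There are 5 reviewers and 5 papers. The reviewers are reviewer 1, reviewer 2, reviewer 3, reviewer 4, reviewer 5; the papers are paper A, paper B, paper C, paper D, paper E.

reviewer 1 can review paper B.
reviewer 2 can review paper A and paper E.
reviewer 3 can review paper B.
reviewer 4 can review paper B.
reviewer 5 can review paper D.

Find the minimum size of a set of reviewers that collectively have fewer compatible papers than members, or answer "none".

Take S = {reviewer 1, reviewer 3}. Its neighbourhood is {paper B}, so |N(S)| = 1 < |S| = 2.
No single vertex violates Hall's condition since each has at least one neighbour, so 2 is the minimum.

2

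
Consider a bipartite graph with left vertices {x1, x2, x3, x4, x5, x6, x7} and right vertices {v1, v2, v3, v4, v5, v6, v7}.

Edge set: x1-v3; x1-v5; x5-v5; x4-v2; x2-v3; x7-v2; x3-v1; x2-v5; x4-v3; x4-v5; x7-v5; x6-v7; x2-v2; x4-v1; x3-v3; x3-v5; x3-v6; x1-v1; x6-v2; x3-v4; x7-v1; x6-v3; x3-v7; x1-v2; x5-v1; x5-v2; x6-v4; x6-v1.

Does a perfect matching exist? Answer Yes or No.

No

The set {x1, x2, x4, x5, x7} has only 4 neighbours ({v1, v2, v3, v5}), so by Hall's theorem at most 6 of the 7 left vertices can be matched.
Hence no matching covers every left vertex.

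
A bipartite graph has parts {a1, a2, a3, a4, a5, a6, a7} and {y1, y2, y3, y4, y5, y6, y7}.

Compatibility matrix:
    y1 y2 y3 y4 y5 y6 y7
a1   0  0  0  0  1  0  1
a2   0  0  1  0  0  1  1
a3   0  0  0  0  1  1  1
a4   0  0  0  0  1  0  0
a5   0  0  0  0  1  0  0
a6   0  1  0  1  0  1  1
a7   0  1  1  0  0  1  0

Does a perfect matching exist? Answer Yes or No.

The set {a4, a5} has only 1 neighbour ({y5}), so by Hall's theorem at most 6 of the 7 left vertices can be matched.
Hence no matching covers every left vertex.

No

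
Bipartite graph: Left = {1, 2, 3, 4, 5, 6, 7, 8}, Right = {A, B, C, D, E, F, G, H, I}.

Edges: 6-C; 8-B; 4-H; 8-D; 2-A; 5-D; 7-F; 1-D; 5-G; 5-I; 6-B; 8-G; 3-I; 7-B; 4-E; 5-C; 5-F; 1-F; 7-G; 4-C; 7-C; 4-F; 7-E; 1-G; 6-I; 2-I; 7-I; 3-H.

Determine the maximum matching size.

For example, pair 1-D, 2-A, 3-I, 4-H, 5-F, 6-C, 7-G, 8-B.
This saturates every left vertex, so 8 is the maximum.

8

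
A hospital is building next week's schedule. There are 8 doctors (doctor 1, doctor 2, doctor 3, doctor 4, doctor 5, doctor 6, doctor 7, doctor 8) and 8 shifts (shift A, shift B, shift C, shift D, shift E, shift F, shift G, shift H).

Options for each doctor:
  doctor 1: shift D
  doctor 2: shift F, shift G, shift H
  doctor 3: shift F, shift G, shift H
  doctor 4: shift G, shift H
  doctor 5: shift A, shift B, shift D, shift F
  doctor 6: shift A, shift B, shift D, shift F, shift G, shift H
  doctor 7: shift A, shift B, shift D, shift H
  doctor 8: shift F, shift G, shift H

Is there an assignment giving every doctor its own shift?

No

The set {doctor 1, doctor 2, doctor 3, doctor 4, doctor 5, doctor 6, doctor 7, doctor 8} has only 6 neighbours ({shift A, shift B, shift D, shift F, shift G, shift H}), so by Hall's theorem at most 6 of the 8 doctors can be matched.
Hence no matching covers every doctor.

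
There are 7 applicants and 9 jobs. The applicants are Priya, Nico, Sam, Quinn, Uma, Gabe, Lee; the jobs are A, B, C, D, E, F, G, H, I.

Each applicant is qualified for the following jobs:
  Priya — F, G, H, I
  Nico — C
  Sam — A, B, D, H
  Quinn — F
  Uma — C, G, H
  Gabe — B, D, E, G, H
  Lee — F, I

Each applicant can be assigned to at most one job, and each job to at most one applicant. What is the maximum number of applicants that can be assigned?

One maximum matching: Priya–G, Nico–C, Sam–B, Quinn–F, Uma–H, Gabe–E, Lee–I.
This saturates every applicant, so 7 is the maximum.

7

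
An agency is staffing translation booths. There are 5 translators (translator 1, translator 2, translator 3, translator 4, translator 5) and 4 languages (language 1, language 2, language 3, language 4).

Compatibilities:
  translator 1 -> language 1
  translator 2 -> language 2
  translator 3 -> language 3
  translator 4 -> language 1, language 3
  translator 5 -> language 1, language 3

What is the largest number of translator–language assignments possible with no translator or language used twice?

One maximum matching: translator 1–language 1, translator 2–language 2, translator 3–language 3.
The set {translator 1, translator 3, translator 4, translator 5} has only 2 neighbours ({language 1, language 3}), so by Hall's theorem at most 3 of the 5 translators can be matched.

3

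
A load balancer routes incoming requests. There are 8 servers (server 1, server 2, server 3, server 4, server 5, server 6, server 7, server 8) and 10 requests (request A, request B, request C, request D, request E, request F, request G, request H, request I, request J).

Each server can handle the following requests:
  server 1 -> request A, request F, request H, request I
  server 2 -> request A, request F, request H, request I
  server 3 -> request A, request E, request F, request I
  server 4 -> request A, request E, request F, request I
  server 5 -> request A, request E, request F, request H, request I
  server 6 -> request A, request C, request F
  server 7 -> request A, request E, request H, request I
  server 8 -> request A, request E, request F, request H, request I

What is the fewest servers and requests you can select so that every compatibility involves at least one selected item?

The 6 edges server 1–request H, server 2–request I, server 3–request F, server 4–request A, server 5–request E, server 6–request C form a matching, so any vertex cover needs at least 6 vertices (one per matched edge).
Conversely {server 6, request A, request E, request F, request H, request I} meets every edge and has exactly 6 vertices, so 6 is optimal.

6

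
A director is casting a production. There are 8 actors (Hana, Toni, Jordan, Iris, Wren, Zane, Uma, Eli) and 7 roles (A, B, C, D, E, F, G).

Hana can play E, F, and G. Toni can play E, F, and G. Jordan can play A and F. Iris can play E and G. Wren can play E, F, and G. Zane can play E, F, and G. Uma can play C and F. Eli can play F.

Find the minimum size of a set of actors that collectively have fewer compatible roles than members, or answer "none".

Take S = {Hana, Toni, Iris, Wren}. Its neighbourhood is {E, F, G}, so |N(S)| = 3 < |S| = 4.
Every subset of size less than 4 has at least as many neighbours as members, so 4 is the minimum.

4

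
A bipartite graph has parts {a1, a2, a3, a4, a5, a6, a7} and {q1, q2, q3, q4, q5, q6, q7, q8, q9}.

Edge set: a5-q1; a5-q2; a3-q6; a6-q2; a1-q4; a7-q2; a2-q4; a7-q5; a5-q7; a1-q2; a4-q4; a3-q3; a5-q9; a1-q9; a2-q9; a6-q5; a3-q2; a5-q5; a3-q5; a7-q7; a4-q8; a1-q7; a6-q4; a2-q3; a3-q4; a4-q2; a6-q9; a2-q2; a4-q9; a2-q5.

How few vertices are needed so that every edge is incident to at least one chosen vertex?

The 7 edges a1–q7, a2–q4, a3–q6, a4–q8, a5–q9, a6–q5, a7–q2 form a matching, so any vertex cover needs at least 7 vertices (one per matched edge).
Conversely {a1, a2, a3, a4, a5, a6, a7} meets every edge and has exactly 7 vertices, so 7 is optimal.

7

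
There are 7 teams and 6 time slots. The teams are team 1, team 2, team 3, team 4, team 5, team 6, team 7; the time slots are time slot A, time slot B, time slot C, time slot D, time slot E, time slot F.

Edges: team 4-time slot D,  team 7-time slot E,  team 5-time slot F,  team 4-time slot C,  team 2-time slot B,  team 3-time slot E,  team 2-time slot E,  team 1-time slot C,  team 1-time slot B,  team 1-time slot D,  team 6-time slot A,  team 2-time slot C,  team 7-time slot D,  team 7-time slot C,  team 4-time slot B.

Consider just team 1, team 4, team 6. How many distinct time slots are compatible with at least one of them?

4

The union of neighbours of {team 1, team 4, team 6} is {time slot A, time slot B, time slot C, time slot D}, which has 4 elements.
Since |N(S)| = 4 ≥ |S| = 3, Hall's condition holds for this subset.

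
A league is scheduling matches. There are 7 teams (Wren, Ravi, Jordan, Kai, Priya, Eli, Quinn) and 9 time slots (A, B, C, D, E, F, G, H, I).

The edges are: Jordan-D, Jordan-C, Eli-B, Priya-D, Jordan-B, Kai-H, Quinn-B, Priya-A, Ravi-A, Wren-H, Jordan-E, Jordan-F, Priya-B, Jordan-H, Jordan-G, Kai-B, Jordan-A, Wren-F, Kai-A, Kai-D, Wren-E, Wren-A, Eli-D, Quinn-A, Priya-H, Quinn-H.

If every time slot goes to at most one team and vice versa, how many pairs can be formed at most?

6

For example, pair Wren→E, Ravi→A, Jordan→G, Kai→H, Priya→D, Eli→B.
The set {Ravi, Kai, Priya, Eli, Quinn} has only 4 neighbours ({A, B, D, H}), so by Hall's theorem at most 6 of the 7 teams can be matched.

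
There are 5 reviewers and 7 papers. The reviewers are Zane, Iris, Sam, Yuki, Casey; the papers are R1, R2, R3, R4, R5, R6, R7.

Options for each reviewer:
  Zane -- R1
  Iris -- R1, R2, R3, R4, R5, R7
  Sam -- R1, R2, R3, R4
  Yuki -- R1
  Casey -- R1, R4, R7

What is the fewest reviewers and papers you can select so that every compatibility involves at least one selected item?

The 4 edges Zane–R1, Iris–R2, Sam–R3, Casey–R7 form a matching, so any vertex cover needs at least 4 vertices (one per matched edge).
Conversely {Iris, Sam, Casey, R1} meets every edge and has exactly 4 vertices, so 4 is optimal.

4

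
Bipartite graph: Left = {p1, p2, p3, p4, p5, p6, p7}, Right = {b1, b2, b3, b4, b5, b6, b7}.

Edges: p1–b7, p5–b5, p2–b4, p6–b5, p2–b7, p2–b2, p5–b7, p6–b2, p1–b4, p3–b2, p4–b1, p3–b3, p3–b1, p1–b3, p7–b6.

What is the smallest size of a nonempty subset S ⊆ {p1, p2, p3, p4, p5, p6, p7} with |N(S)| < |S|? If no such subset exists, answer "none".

none

A matching saturating every left vertex exists, for instance p1→b3, p2→b4, p3→b2, p4→b1, p5→b7, p6→b5, p7→b6.
By Hall's marriage theorem, this means |N(S)| ≥ |S| for every subset S, so no violating subset exists.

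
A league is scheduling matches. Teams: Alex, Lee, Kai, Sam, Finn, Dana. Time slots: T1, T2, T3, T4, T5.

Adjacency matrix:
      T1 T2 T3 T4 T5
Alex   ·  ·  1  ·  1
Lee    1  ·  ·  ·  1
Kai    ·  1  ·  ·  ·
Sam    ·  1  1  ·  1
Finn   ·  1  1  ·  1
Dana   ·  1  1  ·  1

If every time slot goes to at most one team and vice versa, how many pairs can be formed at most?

4

One maximum matching: Alex–T3, Lee–T1, Kai–T2, Sam–T5.
The set {Alex, Kai, Sam, Finn, Dana} has only 3 neighbours ({T2, T3, T5}), so by Hall's theorem at most 4 of the 6 teams can be matched.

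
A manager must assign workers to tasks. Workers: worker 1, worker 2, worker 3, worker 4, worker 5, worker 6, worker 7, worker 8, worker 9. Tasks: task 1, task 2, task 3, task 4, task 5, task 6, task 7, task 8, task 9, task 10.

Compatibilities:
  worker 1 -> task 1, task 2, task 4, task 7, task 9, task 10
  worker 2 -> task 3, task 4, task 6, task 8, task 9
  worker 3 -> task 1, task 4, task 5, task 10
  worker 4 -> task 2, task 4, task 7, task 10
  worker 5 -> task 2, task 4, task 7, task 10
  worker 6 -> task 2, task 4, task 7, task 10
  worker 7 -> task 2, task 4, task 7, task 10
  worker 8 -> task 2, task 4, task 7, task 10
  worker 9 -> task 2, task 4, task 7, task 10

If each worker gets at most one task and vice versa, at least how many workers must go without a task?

2

One maximum matching: worker 1-task 1, worker 2-task 8, worker 3-task 5, worker 4-task 10, worker 5-task 4, worker 6-task 7, worker 7-task 2.
The set {worker 4, worker 5, worker 6, worker 7, worker 8, worker 9} has only 4 neighbours ({task 10, task 2, task 4, task 7}), so by Hall's theorem at most 7 of the 9 workers can be matched.
That matches 7 of the 9, leaving 2 unmatched; no matching can do better.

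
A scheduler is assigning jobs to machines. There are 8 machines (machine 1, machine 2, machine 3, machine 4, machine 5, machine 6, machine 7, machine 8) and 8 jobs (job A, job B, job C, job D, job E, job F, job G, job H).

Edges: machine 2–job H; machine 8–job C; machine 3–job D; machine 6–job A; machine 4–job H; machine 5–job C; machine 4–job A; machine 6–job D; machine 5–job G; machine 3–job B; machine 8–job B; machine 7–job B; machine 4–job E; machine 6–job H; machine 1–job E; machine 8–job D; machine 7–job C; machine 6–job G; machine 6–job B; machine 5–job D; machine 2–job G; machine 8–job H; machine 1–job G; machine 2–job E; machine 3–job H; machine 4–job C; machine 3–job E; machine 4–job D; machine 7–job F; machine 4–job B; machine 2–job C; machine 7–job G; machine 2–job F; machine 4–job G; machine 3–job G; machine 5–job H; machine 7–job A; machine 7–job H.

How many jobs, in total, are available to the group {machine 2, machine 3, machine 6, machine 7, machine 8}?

8

The union of neighbours of {machine 2, machine 3, machine 6, machine 7, machine 8} is {job A, job B, job C, job D, job E, job F, job G, job H}, which has 8 elements.
Since |N(S)| = 8 ≥ |S| = 5, Hall's condition holds for this subset.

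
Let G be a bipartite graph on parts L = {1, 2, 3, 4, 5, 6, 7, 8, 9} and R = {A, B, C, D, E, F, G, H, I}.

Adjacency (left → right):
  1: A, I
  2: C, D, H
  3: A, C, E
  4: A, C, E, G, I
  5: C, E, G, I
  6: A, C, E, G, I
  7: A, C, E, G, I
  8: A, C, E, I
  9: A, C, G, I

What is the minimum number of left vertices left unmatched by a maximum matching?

3

For example, pair 1→I, 2→D, 3→C, 4→A, 5→E, 6→G.
The set {1, 3, 4, 5, 6, 7, 8, 9} has only 5 neighbours ({A, C, E, G, I}), so by Hall's theorem at most 6 of the 9 left vertices can be matched.
That matches 6 of the 9, leaving 3 unmatched; no matching can do better.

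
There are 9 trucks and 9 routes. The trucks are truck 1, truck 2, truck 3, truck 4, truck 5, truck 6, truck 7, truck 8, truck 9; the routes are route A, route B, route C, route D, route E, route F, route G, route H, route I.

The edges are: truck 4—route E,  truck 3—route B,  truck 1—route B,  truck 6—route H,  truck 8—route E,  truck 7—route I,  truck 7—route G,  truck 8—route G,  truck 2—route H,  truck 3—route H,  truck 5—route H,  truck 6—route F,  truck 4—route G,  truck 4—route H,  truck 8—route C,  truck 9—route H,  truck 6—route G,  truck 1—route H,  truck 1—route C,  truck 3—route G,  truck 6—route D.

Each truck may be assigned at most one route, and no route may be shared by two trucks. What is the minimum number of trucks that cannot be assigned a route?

For example, pair truck 1-route C, truck 2-route H, truck 3-route B, truck 4-route G, truck 6-route F, truck 7-route I, truck 8-route E.
The set {truck 2, truck 5, truck 9} has only 1 neighbour ({route H}), so by Hall's theorem at most 7 of the 9 trucks can be matched.
That matches 7 of the 9, leaving 2 unmatched; no matching can do better.

2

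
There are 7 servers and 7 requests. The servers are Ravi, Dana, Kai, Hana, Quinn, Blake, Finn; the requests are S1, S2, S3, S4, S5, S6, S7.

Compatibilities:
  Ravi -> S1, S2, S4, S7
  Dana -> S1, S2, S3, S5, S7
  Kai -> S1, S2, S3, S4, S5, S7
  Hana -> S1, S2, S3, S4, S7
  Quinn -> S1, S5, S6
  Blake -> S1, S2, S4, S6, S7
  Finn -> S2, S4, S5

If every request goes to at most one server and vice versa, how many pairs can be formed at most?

7

One maximum matching: Ravi→S1, Dana→S5, Kai→S4, Hana→S3, Quinn→S6, Blake→S7, Finn→S2.
This saturates every server, so 7 is the maximum.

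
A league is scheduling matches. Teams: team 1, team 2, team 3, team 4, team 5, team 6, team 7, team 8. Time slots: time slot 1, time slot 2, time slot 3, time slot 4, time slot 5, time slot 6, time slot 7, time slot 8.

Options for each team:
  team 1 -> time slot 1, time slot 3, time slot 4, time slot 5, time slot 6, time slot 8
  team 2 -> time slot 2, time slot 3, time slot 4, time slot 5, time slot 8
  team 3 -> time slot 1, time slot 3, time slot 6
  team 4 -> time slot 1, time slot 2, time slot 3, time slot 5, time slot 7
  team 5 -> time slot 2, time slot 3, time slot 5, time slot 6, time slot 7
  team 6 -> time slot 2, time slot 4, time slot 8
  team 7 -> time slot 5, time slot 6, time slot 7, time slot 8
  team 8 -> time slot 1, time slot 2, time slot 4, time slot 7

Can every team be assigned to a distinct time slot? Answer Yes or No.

One maximum matching: team 1–time slot 5, team 2–time slot 8, team 3–time slot 3, team 4–time slot 1, team 5–time slot 7, team 6–time slot 2, team 7–time slot 6, team 8–time slot 4.
All 8 teams are covered.

Yes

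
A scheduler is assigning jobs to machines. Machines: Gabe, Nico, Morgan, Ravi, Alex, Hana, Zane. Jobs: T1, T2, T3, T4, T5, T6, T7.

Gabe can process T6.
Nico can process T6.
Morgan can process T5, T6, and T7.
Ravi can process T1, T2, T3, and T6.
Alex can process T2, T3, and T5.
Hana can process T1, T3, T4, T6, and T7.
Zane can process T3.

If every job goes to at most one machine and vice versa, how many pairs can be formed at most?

6

For example, pair Gabe→T6, Morgan→T5, Ravi→T1, Alex→T2, Hana→T7, Zane→T3.
The set {Gabe, Nico} has only 1 neighbour ({T6}), so by Hall's theorem at most 6 of the 7 machines can be matched.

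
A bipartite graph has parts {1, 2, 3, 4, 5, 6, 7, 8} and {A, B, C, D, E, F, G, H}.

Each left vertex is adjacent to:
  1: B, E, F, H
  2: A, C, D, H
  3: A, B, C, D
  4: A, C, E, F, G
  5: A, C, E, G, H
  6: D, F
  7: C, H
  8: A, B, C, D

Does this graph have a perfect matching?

Yes

A valid assignment of size 8: 1-E, 2-D, 3-C, 4-A, 5-G, 6-F, 7-H, 8-B.
Every left vertex is matched, so this is a perfect matching.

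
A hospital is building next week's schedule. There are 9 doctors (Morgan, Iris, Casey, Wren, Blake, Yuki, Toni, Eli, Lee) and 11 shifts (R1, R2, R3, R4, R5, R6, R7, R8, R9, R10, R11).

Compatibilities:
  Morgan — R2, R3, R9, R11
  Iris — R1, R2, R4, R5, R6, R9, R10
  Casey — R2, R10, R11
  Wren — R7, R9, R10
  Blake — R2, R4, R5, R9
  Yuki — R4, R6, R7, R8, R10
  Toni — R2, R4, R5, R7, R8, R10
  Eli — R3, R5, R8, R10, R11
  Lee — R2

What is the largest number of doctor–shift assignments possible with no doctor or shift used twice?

9

For example, pair Morgan→R3, Iris→R9, Casey→R11, Wren→R7, Blake→R5, Yuki→R6, Toni→R4, Eli→R10, Lee→R2.
This saturates every doctor, so 9 is the maximum.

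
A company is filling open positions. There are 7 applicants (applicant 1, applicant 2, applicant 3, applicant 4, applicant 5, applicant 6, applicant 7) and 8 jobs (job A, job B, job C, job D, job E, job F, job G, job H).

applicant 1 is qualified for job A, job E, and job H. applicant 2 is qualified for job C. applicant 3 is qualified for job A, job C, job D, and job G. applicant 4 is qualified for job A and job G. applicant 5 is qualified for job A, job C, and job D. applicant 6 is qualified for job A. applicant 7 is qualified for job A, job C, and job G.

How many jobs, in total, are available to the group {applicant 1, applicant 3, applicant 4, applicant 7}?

6

The union of neighbours of {applicant 1, applicant 3, applicant 4, applicant 7} is {job A, job C, job D, job E, job G, job H}, which has 6 elements.
Since |N(S)| = 6 ≥ |S| = 4, Hall's condition holds for this subset.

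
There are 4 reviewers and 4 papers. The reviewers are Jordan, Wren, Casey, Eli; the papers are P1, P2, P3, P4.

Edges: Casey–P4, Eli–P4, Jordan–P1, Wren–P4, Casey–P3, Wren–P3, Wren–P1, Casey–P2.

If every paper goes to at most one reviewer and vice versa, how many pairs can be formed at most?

4

A valid assignment of size 4: Jordan-P1, Wren-P3, Casey-P2, Eli-P4.
All 4 reviewers are matched, so no larger matching exists.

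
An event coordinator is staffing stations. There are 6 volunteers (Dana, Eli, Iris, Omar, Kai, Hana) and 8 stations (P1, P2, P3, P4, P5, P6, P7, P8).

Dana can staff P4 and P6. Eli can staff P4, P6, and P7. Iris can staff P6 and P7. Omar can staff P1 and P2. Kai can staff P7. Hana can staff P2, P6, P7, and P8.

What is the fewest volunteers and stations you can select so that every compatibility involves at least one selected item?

{Omar, Hana, P4, P6, P7} is a vertex cover of size 5: every edge has an endpoint in this set.
No smaller cover exists because Dana–P4, Eli–P6, Iris–P7, Omar–P1, Hana–P8 is a matching of size 5, and a cover must include an endpoint of each of these disjoint edges (König's theorem).

5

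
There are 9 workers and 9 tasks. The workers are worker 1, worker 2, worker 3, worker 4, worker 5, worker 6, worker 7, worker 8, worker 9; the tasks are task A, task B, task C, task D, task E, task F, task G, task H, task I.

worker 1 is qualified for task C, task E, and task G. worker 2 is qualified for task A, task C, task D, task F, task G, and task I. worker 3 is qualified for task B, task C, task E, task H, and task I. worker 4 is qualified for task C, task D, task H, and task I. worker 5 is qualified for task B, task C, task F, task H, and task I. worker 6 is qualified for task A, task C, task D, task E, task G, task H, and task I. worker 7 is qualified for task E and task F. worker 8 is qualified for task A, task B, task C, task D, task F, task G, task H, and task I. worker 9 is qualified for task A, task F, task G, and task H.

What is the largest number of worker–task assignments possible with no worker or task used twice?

One maximum matching: worker 1–task E, worker 2–task C, worker 3–task B, worker 4–task D, worker 5–task I, worker 6–task A, worker 7–task F, worker 8–task H, worker 9–task G.
All 9 workers are matched, so no larger matching exists.

9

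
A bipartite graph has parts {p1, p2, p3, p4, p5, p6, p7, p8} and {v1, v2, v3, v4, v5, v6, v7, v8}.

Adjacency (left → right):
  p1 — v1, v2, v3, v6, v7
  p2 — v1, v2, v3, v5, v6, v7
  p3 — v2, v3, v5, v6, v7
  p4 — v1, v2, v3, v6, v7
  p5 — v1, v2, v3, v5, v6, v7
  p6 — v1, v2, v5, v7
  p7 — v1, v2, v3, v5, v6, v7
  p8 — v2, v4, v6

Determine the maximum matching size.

7

One maximum matching: p1→v7, p2→v1, p3→v5, p4→v3, p5→v6, p6→v2, p8→v4.
The set {p1, p2, p3, p4, p5, p6, p7} has only 6 neighbours ({v1, v2, v3, v5, v6, v7}), so by Hall's theorem at most 7 of the 8 left vertices can be matched.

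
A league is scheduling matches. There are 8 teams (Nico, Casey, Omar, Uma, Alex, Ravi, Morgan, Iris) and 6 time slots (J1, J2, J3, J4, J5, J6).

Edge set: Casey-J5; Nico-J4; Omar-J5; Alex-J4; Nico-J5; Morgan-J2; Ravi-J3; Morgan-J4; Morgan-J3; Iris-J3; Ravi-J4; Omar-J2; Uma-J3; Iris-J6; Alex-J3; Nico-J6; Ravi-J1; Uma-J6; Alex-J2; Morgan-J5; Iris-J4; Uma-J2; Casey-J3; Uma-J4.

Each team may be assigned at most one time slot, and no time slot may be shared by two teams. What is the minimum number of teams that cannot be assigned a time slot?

2

For example, pair Nico→J4, Casey→J5, Omar→J2, Uma→J6, Alex→J3, Ravi→J1.
The set {Nico, Casey, Omar, Uma, Alex, Morgan, Iris} has only 5 neighbours ({J2, J3, J4, J5, J6}), so by Hall's theorem at most 6 of the 8 teams can be matched.
That matches 6 of the 8, leaving 2 unmatched; no matching can do better.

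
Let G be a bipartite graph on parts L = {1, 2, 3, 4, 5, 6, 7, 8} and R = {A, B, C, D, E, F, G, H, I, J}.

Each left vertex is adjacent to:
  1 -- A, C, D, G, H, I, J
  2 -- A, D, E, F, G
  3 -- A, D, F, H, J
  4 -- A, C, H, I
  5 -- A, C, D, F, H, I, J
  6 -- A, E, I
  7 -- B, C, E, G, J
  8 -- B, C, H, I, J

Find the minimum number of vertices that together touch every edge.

A maximum matching has 8 edges (e.g. 1–A, 2–E, 3–F, 4–C, 5–H, 6–I, 7–G, 8–J).
By König's theorem the minimum vertex cover has the same size. One such cover is {1, 2, 3, 4, 5, 6, 7, 8}.

8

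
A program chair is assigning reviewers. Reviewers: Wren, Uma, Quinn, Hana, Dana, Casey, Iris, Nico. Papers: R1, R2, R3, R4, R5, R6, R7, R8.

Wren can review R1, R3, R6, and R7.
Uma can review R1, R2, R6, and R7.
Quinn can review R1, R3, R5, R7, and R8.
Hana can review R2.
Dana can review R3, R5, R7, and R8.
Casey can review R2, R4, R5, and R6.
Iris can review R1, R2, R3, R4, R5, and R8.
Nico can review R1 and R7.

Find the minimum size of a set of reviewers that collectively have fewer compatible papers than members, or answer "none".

A matching saturating every reviewer exists, for instance Wren→R6, Uma→R1, Quinn→R3, Hana→R2, Dana→R8, Casey→R5, Iris→R4, Nico→R7.
By Hall's marriage theorem, this means |N(S)| ≥ |S| for every subset S, so no violating subset exists.

none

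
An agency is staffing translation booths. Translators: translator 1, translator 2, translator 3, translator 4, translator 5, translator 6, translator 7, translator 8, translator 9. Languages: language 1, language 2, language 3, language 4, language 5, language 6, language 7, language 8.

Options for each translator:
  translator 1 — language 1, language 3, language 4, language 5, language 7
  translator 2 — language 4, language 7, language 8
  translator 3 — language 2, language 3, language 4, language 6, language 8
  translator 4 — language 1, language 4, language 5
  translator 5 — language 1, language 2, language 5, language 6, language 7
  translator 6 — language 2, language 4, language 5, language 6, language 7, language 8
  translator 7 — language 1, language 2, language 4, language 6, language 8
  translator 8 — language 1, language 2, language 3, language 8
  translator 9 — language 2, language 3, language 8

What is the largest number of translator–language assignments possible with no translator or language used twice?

One maximum matching: translator 1→language 7, translator 2→language 4, translator 3→language 3, translator 4→language 5, translator 5→language 1, translator 6→language 2, translator 7→language 6, translator 8→language 8.
The set {translator 1, translator 2, translator 3, translator 4, translator 5, translator 6, translator 7, translator 8, translator 9} has only 8 neighbours ({language 1, language 2, language 3, language 4, language 5, language 6, language 7, language 8}), so by Hall's theorem at most 8 of the 9 translators can be matched.

8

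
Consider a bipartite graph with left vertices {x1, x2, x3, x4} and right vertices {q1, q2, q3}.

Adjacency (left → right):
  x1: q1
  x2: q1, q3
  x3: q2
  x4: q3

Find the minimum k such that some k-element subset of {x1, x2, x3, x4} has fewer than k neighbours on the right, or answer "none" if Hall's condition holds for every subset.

3

Take S = {x1, x2, x4}. Its neighbourhood is {q1, q3}, so |N(S)| = 2 < |S| = 3.
Every subset of size less than 3 has at least as many neighbours as members, so 3 is the minimum.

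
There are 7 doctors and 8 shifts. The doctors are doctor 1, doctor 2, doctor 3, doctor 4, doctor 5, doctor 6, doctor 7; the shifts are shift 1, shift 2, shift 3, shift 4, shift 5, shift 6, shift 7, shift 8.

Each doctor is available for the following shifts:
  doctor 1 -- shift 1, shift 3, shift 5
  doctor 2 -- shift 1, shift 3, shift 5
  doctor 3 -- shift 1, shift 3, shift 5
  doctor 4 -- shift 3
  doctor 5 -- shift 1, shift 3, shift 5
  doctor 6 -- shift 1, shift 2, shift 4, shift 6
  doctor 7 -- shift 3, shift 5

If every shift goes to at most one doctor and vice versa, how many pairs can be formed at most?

One maximum matching: doctor 1-shift 1, doctor 2-shift 3, doctor 3-shift 5, doctor 6-shift 2.
The set {doctor 1, doctor 2, doctor 3, doctor 4, doctor 5, doctor 7} has only 3 neighbours ({shift 1, shift 3, shift 5}), so by Hall's theorem at most 4 of the 7 doctors can be matched.

4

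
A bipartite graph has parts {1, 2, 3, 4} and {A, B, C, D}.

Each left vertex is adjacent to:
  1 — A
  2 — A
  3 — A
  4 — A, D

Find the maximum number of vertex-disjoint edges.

A valid assignment of size 2: 1-A, 4-D.
The set {1, 2, 3} has only 1 neighbour ({A}), so by Hall's theorem at most 2 of the 4 left vertices can be matched.

2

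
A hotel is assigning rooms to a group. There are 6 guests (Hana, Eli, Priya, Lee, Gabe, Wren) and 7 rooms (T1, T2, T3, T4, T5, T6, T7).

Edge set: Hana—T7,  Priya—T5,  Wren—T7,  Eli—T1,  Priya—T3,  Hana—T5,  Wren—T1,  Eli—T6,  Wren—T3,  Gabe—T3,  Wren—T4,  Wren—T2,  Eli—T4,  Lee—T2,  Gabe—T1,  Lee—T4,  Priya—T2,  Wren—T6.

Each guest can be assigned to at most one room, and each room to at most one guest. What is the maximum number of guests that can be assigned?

For example, pair Hana→T5, Eli→T6, Priya→T2, Lee→T4, Gabe→T1, Wren→T7.
This saturates every guest, so 6 is the maximum.

6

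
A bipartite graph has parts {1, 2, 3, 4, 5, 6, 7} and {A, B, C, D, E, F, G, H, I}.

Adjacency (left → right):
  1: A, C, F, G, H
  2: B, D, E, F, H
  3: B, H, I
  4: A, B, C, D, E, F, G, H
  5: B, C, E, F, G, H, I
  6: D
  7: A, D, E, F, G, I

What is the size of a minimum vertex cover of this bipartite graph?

{1, 2, 3, 4, 5, 6, 7} is a vertex cover of size 7: every edge has an endpoint in this set.
No smaller cover exists because 1–A, 2–H, 3–I, 4–B, 5–E, 6–D, 7–G is a matching of size 7, and a cover must include an endpoint of each of these disjoint edges (König's theorem).

7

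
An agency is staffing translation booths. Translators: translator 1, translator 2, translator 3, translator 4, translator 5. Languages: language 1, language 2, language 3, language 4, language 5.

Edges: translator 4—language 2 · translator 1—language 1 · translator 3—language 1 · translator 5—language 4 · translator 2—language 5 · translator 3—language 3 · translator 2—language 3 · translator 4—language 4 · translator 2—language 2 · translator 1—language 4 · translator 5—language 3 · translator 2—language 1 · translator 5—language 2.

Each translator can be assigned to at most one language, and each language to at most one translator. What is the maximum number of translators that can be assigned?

5

A valid assignment of size 5: translator 1-language 1, translator 2-language 5, translator 3-language 3, translator 4-language 4, translator 5-language 2.
This saturates every translator, so 5 is the maximum.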